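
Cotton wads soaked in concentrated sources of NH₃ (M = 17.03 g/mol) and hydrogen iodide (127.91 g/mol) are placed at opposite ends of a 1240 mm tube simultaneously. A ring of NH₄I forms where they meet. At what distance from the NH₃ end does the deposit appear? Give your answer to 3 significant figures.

The fronts meet when d_NH₃ + d_HI = L with d_NH₃/d_HI = √(M_HI/M_NH₃) (Graham's law). Here √(M_HI/M_NH₃) = √(127.91/17.03) = 2.741.
With d_NH₃ + d_HI = 1240 mm, d_HI = 1240/(1 + 2.741) = 331.5 mm.
d_NH₃ = 1240 − 331.5 = 909 mm.

909 mm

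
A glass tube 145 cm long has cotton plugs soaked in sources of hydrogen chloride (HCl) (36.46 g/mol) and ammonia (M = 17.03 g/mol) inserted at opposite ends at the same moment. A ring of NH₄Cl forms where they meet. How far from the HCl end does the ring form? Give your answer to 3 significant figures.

In equal time, each gas travels a distance ∝ its rate ∝ 1/√M, so d_HCl/d_NH₃ = √(M_NH₃/M_HCl) = √(17.03/36.46) = 0.6834.
With d_HCl + d_NH₃ = 145 cm, d_NH₃ = 145/(1 + 0.6834) = 86.13 cm.
d_HCl = 145 − 86.13 = 58.9 cm.

58.9 cm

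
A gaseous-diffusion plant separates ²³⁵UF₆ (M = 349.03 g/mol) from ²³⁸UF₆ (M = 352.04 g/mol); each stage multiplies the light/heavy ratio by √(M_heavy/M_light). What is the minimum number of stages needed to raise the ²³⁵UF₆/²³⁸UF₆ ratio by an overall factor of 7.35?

465

Single-stage factor α = √(352.04/349.03), so ln α = ½ ln(1.00862) = 0.004293.
Need α^N ≥ 7.35 ⇒ N ≥ ln(7.35) / ln α = 1.995 / 0.004293 = 464.59.
Minimum whole number of stages: N = 465.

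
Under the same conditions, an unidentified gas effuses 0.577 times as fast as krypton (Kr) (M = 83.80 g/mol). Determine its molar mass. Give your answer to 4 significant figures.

Graham's law gives rate_X/rate_Kr = √(M_Kr/M_X).
0.577 = √(83.80/M_X)
M_X = 83.80 / 0.577² = 83.80 / 0.3329 = 251.7 g/mol

251.7 g/mol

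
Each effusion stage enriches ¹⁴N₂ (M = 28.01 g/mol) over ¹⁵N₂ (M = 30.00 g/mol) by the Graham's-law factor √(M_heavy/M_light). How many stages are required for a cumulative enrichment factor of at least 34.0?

With α = √(30.00/28.01) per stage, ln α = ½ ln(1.07105) = 0.03432.
Need α^N ≥ 34.0 ⇒ N ≥ ln(34.0) / ln α = 3.526 / 0.03432 = 102.76.
So at least 103 stages are needed.

103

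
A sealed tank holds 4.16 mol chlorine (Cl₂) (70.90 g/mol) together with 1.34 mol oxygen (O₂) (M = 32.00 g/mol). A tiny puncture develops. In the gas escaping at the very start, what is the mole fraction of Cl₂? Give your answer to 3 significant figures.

0.676

The effusion rate of species i is ∝ p_i/√M_i ∝ n_i/√M_i.
Mole fraction of Cl₂ in the effusate = (n_Cl₂/√M_Cl₂) / (n_Cl₂/√M_Cl₂ + n_O₂/√M_O₂)
= (4.16/√70.90) / (4.16/√70.90 + 1.34/√32.00) = 0.4940/(0.4940 + 0.2369) = 0.676.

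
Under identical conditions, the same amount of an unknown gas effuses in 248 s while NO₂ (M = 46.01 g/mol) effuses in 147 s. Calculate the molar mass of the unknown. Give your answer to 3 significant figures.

131 g/mol

Using Graham's law: t_X/t_NO₂ = √(M_X/M_NO₂).
248/147 = 1.687 = √(M_X/46.01)
M_X = 46.01 × 1.687² = 46.01 × 2.846 = 131 g/mol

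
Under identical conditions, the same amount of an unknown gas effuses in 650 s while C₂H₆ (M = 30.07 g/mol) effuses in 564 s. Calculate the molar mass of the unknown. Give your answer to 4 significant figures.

Using Graham's law: t_X/t_C₂H₆ = √(M_X/M_C₂H₆).
650/564 = 1.152 = √(M_X/30.07)
M_X = 30.07 × 1.152² = 30.07 × 1.328 = 39.94 g/mol

39.94 g/mol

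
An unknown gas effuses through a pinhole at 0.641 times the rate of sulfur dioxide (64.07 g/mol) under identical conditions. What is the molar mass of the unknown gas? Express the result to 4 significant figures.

Using Graham's law: rate_X/rate_SO₂ = √(M_SO₂/M_X).
0.641 = √(64.07/M_X)
M_X = 64.07 / 0.641² = 64.07 / 0.4109 = 155.9 g/mol

155.9 g/mol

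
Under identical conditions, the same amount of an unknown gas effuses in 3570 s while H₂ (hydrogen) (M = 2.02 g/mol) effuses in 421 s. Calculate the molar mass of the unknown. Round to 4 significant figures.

Using Graham's law: t_X/t_H₂ = √(M_X/M_H₂).
3570/421 = 8.480 = √(M_X/2.02)
M_X = 2.02 × 8.480² = 2.02 × 71.91 = 145.3 g/mol

145.3 g/mol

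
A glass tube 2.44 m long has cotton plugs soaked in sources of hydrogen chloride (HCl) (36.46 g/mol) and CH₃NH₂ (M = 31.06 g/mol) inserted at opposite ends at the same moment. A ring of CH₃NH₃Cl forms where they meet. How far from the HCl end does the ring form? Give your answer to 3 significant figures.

1.17 m

Graham's law gives d_HCl/d_CH₃NH₂ = rate_HCl/rate_CH₃NH₂ = √(M_CH₃NH₂/M_HCl) = √(31.06/36.46) = 0.9230.
With d_HCl + d_CH₃NH₂ = 2.44 m, d_CH₃NH₂ = 2.44/(1 + 0.9230) = 1.269 m.
d_HCl = 2.44 − 1.269 = 1.17 m.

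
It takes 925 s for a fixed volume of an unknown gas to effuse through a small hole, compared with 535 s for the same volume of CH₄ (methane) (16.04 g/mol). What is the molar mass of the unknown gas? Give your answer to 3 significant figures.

From Graham's law, t_X/t_CH₄ = √(M_X/M_CH₄).
925/535 = 1.729 = √(M_X/16.04)
M_X = 16.04 × 1.729² = 16.04 × 2.989 = 47.9 g/mol

47.9 g/mol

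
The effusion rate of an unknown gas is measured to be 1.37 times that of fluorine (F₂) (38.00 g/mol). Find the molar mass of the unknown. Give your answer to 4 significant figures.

20.25 g/mol

Using Graham's law: rate_X/rate_F₂ = √(M_F₂/M_X).
1.37 = √(38.00/M_X)
M_X = 38.00 / 1.37² = 38.00 / 1.877 = 20.25 g/mol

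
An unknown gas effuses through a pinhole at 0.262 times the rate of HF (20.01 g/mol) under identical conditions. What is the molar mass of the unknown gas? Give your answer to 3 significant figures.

292 g/mol

Since effusion rate ∝ 1/√M, rate_X/rate_HF = √(M_HF/M_X).
0.262 = √(20.01/M_X)
M_X = 20.01 / 0.262² = 20.01 / 0.06864 = 292 g/mol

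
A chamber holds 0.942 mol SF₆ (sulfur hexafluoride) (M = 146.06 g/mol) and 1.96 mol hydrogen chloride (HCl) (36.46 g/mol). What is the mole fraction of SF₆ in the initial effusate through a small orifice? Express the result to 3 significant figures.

The effusion rate of species i is ∝ p_i/√M_i ∝ n_i/√M_i.
So x_SF₆ in the escaping gas = (n_SF₆/√M_SF₆) / Σ(n_i/√M_i)
= (0.942/√146.06) / (0.942/√146.06 + 1.96/√36.46) = 0.07794/(0.07794 + 0.3246) = 0.194.

0.194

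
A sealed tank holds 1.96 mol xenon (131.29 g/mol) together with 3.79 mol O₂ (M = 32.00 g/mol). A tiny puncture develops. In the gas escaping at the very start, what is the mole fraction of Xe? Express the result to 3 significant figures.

Each component's effusion rate ∝ (its partial pressure)·(1/√M) ∝ n_i/√M_i.
So x_Xe in the escaping gas = (n_Xe/√M_Xe) / Σ(n_i/√M_i)
= (1.96/√131.29) / (1.96/√131.29 + 3.79/√32.00) = 0.1711/(0.1711 + 0.6700) = 0.203.

0.203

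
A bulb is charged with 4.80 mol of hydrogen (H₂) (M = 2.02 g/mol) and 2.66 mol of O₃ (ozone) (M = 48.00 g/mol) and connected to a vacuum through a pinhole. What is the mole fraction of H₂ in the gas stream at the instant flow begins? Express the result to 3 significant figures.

0.898

Effusion rate of each component ∝ n_i/√M_i (partial pressure × 1/√M).
So x_H₂ in the escaping gas = (n_H₂/√M_H₂) / Σ(n_i/√M_i)
= (4.80/√2.02) / (4.80/√2.02 + 2.66/√48.00) = 3.377/(3.377 + 0.3839) = 0.898.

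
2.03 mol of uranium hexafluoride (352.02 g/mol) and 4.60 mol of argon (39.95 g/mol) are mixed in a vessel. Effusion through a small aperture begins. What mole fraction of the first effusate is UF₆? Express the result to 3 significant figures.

0.129

Each component's effusion rate ∝ (its partial pressure)·(1/√M) ∝ n_i/√M_i.
Mole fraction of UF₆ in the effusate = (n_UF₆/√M_UF₆) / (n_UF₆/√M_UF₆ + n_Ar/√M_Ar)
= (2.03/√352.02) / (2.03/√352.02 + 4.60/√39.95) = 0.1082/(0.1082 + 0.7278) = 0.129.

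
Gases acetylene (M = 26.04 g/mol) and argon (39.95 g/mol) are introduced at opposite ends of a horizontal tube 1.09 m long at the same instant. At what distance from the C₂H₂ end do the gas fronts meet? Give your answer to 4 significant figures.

0.6031 m

Graham's law gives d_C₂H₂/d_Ar = rate_C₂H₂/rate_Ar = √(M_Ar/M_C₂H₂) = √(39.95/26.04) = 1.239.
With d_C₂H₂ + d_Ar = 1.09 m, d_Ar = 1.09/(1 + 1.239) = 0.4869 m.
d_C₂H₂ = 1.09 − 0.4869 = 0.6031 m.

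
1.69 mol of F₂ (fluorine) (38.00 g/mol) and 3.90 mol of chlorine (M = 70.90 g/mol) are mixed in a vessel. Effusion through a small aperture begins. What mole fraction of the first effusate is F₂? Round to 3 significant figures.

Effusion rate of each component ∝ n_i/√M_i (partial pressure × 1/√M).
So x_F₂ in the escaping gas = (n_F₂/√M_F₂) / Σ(n_i/√M_i)
= (1.69/√38.00) / (1.69/√38.00 + 3.90/√70.90) = 0.2742/(0.2742 + 0.4632) = 0.372.

0.372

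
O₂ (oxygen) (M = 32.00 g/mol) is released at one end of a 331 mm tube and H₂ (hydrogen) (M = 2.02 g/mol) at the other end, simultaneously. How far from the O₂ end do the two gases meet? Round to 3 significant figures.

The fronts meet when d_O₂ + d_H₂ = L with d_O₂/d_H₂ = √(M_H₂/M_O₂) (Graham's law). Here √(M_H₂/M_O₂) = √(2.02/32.00) = 0.2512.
With d_O₂ + d_H₂ = 331 mm, d_H₂ = 331/(1 + 0.2512) = 264.5 mm.
d_O₂ = 331 − 264.5 = 66.5 mm.

66.5 mm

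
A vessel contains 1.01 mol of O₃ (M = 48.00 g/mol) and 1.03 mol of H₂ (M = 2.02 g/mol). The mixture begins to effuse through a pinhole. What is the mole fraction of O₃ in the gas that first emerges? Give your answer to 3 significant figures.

0.167

Each component's effusion rate ∝ (its partial pressure)·(1/√M) ∝ n_i/√M_i.
x_O₃(eff) = (n_O₃/√M_O₃) / (n_O₃/√M_O₃ + n_H₂/√M_H₂)
= (1.01/√48.00) / (1.01/√48.00 + 1.03/√2.02) = 0.1458/(0.1458 + 0.7247) = 0.167.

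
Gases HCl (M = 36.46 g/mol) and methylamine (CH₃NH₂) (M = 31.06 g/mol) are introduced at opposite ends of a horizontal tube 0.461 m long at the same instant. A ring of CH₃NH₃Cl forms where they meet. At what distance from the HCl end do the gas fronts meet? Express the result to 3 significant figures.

The fronts meet when d_HCl + d_CH₃NH₂ = L with d_HCl/d_CH₃NH₂ = √(M_CH₃NH₂/M_HCl) (Graham's law). Here √(M_CH₃NH₂/M_HCl) = √(31.06/36.46) = 0.9230.
With d_HCl + d_CH₃NH₂ = 0.461 m, d_CH₃NH₂ = 0.461/(1 + 0.9230) = 0.2397 m.
d_HCl = 0.461 − 0.2397 = 0.221 m.

0.221 m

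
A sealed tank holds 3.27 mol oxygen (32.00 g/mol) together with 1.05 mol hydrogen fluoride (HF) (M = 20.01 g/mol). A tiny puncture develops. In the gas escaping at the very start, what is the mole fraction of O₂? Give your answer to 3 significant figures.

0.711

Rate_i ∝ x_i/√M_i (Graham's law weighted by mole fraction), so the effusate composition follows n_i/√M_i.
Mole fraction of O₂ in the effusate = (n_O₂/√M_O₂) / (n_O₂/√M_O₂ + n_HF/√M_HF)
= (3.27/√32.00) / (3.27/√32.00 + 1.05/√20.01) = 0.5781/(0.5781 + 0.2347) = 0.711.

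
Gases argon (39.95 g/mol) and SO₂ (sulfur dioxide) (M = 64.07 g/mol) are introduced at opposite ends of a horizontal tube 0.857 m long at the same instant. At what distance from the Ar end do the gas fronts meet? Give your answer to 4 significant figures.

Distances travelled in equal time are proportional to diffusion rates, so d_Ar/d_SO₂ = √(M_SO₂/M_Ar) = √(64.07/39.95) = 1.266.
With d_Ar + d_SO₂ = 0.857 m, d_SO₂ = 0.857/(1 + 1.266) = 0.3781 m.
d_Ar = 0.857 − 0.3781 = 0.4789 m.

0.4789 m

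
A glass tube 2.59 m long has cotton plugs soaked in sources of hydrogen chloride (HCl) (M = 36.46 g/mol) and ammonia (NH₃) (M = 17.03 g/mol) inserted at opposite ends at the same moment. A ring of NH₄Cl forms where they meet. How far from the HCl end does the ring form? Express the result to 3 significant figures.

1.05 m

Graham's law gives d_HCl/d_NH₃ = rate_HCl/rate_NH₃ = √(M_NH₃/M_HCl) = √(17.03/36.46) = 0.6834.
With d_HCl + d_NH₃ = 2.59 m, d_NH₃ = 2.59/(1 + 0.6834) = 1.539 m.
d_HCl = 2.59 − 1.539 = 1.05 m.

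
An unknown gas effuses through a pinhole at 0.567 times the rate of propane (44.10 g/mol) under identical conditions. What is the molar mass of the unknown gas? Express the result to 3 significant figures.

137 g/mol

By Graham's law, rate_X/rate_C₃H₈ = √(M_C₃H₈/M_X).
0.567 = √(44.10/M_X)
M_X = 44.10 / 0.567² = 44.10 / 0.3215 = 137 g/mol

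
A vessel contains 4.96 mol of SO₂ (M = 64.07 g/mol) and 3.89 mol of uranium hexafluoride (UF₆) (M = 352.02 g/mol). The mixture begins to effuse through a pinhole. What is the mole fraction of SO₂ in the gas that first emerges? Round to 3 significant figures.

0.749

The effusion rate of species i is ∝ p_i/√M_i ∝ n_i/√M_i.
So x_SO₂ in the escaping gas = (n_SO₂/√M_SO₂) / Σ(n_i/√M_i)
= (4.96/√64.07) / (4.96/√64.07 + 3.89/√352.02) = 0.6197/(0.6197 + 0.2073) = 0.749.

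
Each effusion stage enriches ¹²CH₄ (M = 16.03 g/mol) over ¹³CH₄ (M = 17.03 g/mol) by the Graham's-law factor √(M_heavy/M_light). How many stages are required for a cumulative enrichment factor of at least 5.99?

Per stage α = (17.03/16.03)^(1/2) = 1.06238^0.5, giving ln α = 0.03026.
Need α^N ≥ 5.99 ⇒ N ≥ ln(5.99) / ln α = 1.790 / 0.03026 = 59.16.
Minimum whole number of stages: N = 60.

60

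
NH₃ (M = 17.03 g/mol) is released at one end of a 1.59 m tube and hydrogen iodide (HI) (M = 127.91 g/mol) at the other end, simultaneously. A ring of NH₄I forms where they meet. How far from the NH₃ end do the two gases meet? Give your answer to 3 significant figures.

1.16 m

Distances travelled in equal time are proportional to diffusion rates, so d_NH₃/d_HI = √(M_HI/M_NH₃) = √(127.91/17.03) = 2.741.
With d_NH₃ + d_HI = 1.59 m, d_HI = 1.59/(1 + 2.741) = 0.4251 m.
d_NH₃ = 1.59 − 0.4251 = 1.16 m.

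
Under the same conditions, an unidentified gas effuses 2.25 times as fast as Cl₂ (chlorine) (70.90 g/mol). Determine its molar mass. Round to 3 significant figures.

From Graham's law, rate_X/rate_Cl₂ = √(M_Cl₂/M_X).
2.25 = √(70.90/M_X)
M_X = 70.90 / 2.25² = 70.90 / 5.062 = 14.0 g/mol

14.0 g/mol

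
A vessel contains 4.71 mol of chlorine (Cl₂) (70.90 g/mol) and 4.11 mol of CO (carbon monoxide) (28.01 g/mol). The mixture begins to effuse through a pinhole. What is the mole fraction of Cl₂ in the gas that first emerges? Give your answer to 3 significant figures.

Rate_i ∝ x_i/√M_i (Graham's law weighted by mole fraction), so the effusate composition follows n_i/√M_i.
So x_Cl₂ in the escaping gas = (n_Cl₂/√M_Cl₂) / Σ(n_i/√M_i)
= (4.71/√70.90) / (4.71/√70.90 + 4.11/√28.01) = 0.5594/(0.5594 + 0.7766) = 0.419.

0.419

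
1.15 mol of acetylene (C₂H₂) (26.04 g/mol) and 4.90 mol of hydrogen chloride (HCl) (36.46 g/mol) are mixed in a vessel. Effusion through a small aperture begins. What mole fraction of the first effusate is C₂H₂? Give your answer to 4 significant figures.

Effusion rate of each component ∝ n_i/√M_i (partial pressure × 1/√M).
x_C₂H₂(eff) = (n_C₂H₂/√M_C₂H₂) / (n_C₂H₂/√M_C₂H₂ + n_HCl/√M_HCl)
= (1.15/√26.04) / (1.15/√26.04 + 4.90/√36.46) = 0.2254/(0.2254 + 0.8115) = 0.2173.

0.2173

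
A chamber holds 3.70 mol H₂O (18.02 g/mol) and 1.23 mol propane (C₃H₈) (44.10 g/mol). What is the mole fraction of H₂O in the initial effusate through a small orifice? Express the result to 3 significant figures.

0.825

The effusion rate of species i is ∝ p_i/√M_i ∝ n_i/√M_i.
Mole fraction of H₂O in the effusate = (n_H₂O/√M_H₂O) / (n_H₂O/√M_H₂O + n_C₃H₈/√M_C₃H₈)
= (3.70/√18.02) / (3.70/√18.02 + 1.23/√44.10) = 0.8716/(0.8716 + 0.1852) = 0.825.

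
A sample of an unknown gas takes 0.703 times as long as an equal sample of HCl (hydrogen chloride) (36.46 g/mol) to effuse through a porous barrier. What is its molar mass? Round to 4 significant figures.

18.02 g/mol

Graham's law gives t_X/t_HCl = √(M_X/M_HCl).
0.703 = √(M_X/36.46)
M_X = 36.46 × 0.703² = 36.46 × 0.4942 = 18.02 g/mol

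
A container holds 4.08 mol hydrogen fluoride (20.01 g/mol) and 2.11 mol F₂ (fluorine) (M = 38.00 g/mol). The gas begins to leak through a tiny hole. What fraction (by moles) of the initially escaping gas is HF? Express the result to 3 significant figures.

Rate_i ∝ x_i/√M_i (Graham's law weighted by mole fraction), so the effusate composition follows n_i/√M_i.
So x_HF in the escaping gas = (n_HF/√M_HF) / Σ(n_i/√M_i)
= (4.08/√20.01) / (4.08/√20.01 + 2.11/√38.00) = 0.9121/(0.9121 + 0.3423) = 0.727.

0.727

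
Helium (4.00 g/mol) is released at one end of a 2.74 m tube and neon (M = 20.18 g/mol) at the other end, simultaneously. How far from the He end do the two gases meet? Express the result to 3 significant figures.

1.90 m

Distances travelled in equal time are proportional to diffusion rates, so d_He/d_Ne = √(M_Ne/M_He) = √(20.18/4.00) = 2.246.
With d_He + d_Ne = 2.74 m, d_Ne = 2.74/(1 + 2.246) = 0.8441 m.
d_He = 2.74 − 0.8441 = 1.90 m.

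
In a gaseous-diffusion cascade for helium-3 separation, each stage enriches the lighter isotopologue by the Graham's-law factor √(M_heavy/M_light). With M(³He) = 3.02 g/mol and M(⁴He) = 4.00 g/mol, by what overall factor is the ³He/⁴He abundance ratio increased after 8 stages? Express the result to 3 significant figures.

3.08

The single-stage factor is √(M_heavy/M_light), so 8 stages give [√(4.00/3.02)]^8 = (4.00/3.02)^(8/2).
= 1.32450^4 = 3.08.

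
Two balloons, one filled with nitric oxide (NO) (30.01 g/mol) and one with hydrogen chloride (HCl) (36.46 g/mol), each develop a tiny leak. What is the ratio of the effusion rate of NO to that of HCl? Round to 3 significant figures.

By Graham's law, rate_NO/rate_HCl = √(M_HCl/M_NO) = √(36.46/30.01) = √1.215 = 1.10.

1.10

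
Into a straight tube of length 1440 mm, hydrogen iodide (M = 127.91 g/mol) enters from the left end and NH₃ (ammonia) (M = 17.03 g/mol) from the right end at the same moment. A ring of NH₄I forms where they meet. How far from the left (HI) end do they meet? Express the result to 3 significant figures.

Graham's law gives d_HI/d_NH₃ = rate_HI/rate_NH₃ = √(M_NH₃/M_HI) = √(17.03/127.91) = 0.3649.
With d_HI + d_NH₃ = 1440 mm, d_NH₃ = 1440/(1 + 0.3649) = 1055 mm.
d_HI = 1440 − 1055 = 385 mm.

385 mm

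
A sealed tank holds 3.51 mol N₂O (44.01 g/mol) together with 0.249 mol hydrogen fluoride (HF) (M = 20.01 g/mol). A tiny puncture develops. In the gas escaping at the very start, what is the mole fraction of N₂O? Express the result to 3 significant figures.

The effusion rate of species i is ∝ p_i/√M_i ∝ n_i/√M_i.
So x_N₂O in the escaping gas = (n_N₂O/√M_N₂O) / Σ(n_i/√M_i)
= (3.51/√44.01) / (3.51/√44.01 + 0.249/√20.01) = 0.5291/(0.5291 + 0.05566) = 0.905.

0.905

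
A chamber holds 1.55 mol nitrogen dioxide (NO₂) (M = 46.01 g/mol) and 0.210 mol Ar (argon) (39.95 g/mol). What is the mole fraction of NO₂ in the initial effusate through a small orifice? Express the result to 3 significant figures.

The effusion rate of species i is ∝ p_i/√M_i ∝ n_i/√M_i.
x_NO₂(eff) = (n_NO₂/√M_NO₂) / (n_NO₂/√M_NO₂ + n_Ar/√M_Ar)
= (1.55/√46.01) / (1.55/√46.01 + 0.210/√39.95) = 0.2285/(0.2285 + 0.03322) = 0.873.

0.873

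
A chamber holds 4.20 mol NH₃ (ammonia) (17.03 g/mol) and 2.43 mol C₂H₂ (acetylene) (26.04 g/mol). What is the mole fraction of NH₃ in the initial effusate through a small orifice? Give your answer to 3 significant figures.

0.681

The effusion rate of species i is ∝ p_i/√M_i ∝ n_i/√M_i.
x_NH₃(eff) = (n_NH₃/√M_NH₃) / (n_NH₃/√M_NH₃ + n_C₂H₂/√M_C₂H₂)
= (4.20/√17.03) / (4.20/√17.03 + 2.43/√26.04) = 1.018/(1.018 + 0.4762) = 0.681.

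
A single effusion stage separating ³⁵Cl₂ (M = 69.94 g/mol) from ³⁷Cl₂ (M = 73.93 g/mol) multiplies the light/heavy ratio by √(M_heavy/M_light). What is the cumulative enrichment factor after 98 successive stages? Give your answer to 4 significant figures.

15.16

Overall factor = α^98 with α = √(73.93/69.94), i.e. (73.93/69.94)^(98/2).
= 1.05705^49 = 15.16.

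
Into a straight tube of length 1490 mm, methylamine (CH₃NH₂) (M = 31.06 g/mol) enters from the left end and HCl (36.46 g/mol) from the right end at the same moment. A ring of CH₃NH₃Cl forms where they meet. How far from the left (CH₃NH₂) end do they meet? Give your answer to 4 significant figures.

774.8 mm

In equal time, each gas travels a distance ∝ its rate ∝ 1/√M, so d_CH₃NH₂/d_HCl = √(M_HCl/M_CH₃NH₂) = √(36.46/31.06) = 1.083.
With d_CH₃NH₂ + d_HCl = 1490 mm, d_HCl = 1490/(1 + 1.083) = 715.2 mm.
d_CH₃NH₂ = 1490 − 715.2 = 774.8 mm.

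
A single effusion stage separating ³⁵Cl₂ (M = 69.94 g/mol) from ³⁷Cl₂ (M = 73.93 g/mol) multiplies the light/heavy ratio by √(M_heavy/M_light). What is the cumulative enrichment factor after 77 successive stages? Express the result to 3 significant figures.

8.47

Overall factor = α^77 with α = √(73.93/69.94), i.e. (73.93/69.94)^(77/2).
= 1.05705^(77/2) = 8.47.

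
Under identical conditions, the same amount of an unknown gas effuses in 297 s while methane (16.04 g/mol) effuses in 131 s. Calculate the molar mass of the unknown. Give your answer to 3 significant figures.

Since effusion rate ∝ 1/√M, t_X/t_CH₄ = √(M_X/M_CH₄).
297/131 = 2.267 = √(M_X/16.04)
M_X = 16.04 × 2.267² = 16.04 × 5.140 = 82.4 g/mol

82.4 g/mol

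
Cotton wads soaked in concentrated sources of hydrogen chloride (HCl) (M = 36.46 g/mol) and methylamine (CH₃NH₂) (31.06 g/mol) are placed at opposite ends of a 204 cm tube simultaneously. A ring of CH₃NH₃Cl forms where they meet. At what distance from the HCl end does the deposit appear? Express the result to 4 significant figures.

In equal time, each gas travels a distance ∝ its rate ∝ 1/√M, so d_HCl/d_CH₃NH₂ = √(M_CH₃NH₂/M_HCl) = √(31.06/36.46) = 0.9230.
With d_HCl + d_CH₃NH₂ = 204 cm, d_CH₃NH₂ = 204/(1 + 0.9230) = 106.1 cm.
d_HCl = 204 − 106.1 = 97.91 cm.

97.91 cm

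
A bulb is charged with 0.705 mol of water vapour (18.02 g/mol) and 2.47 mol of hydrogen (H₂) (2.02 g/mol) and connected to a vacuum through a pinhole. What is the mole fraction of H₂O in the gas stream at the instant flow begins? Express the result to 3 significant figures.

Effusion rate of each component ∝ n_i/√M_i (partial pressure × 1/√M).
Mole fraction of H₂O in the effusate = (n_H₂O/√M_H₂O) / (n_H₂O/√M_H₂O + n_H₂/√M_H₂)
= (0.705/√18.02) / (0.705/√18.02 + 2.47/√2.02) = 0.1661/(0.1661 + 1.738) = 0.0872.

0.0872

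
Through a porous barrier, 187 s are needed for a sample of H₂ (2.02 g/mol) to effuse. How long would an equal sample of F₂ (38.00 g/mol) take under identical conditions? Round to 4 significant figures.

811.1 s

Using Graham's law: t_F₂/t_H₂ = √(M_F₂/M_H₂) = √(38.00/2.02) = √18.81 = 4.337.
So the time for F₂ is 187 × 4.337 = 811.1 s.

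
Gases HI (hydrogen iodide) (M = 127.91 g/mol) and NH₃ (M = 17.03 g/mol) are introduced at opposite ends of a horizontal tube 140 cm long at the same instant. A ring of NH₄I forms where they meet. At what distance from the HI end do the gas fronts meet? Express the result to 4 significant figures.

Graham's law gives d_HI/d_NH₃ = rate_HI/rate_NH₃ = √(M_NH₃/M_HI) = √(17.03/127.91) = 0.3649.
With d_HI + d_NH₃ = 140 cm, d_NH₃ = 140/(1 + 0.3649) = 102.6 cm.
d_HI = 140 − 102.6 = 37.43 cm.

37.43 cm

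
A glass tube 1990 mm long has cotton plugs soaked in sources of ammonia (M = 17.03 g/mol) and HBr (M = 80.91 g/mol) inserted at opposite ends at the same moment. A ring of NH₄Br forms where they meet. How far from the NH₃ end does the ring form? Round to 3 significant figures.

Distances travelled in equal time are proportional to diffusion rates, so d_NH₃/d_HBr = √(M_HBr/M_NH₃) = √(80.91/17.03) = 2.180.
With d_NH₃ + d_HBr = 1990 mm, d_HBr = 1990/(1 + 2.180) = 625.8 mm.
d_NH₃ = 1990 − 625.8 = 1360 mm.

1360 mm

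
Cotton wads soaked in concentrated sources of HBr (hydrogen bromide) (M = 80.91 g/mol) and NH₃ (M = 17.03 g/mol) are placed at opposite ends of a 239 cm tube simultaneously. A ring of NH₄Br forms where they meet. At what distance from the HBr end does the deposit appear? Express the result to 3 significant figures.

75.2 cm

The fronts meet when d_HBr + d_NH₃ = L with d_HBr/d_NH₃ = √(M_NH₃/M_HBr) (Graham's law). Here √(M_NH₃/M_HBr) = √(17.03/80.91) = 0.4588.
With d_HBr + d_NH₃ = 239 cm, d_NH₃ = 239/(1 + 0.4588) = 163.8 cm.
d_HBr = 239 − 163.8 = 75.2 cm.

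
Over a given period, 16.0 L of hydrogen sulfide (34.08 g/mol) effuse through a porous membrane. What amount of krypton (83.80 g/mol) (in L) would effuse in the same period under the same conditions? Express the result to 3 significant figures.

10.2 L

Using Graham's law: rate_Kr/rate_H₂S = √(M_H₂S/M_Kr) = √(34.08/83.80) = √0.4067 = 0.6377.
So the volume for Kr is 16.0 × 0.6377 = 10.2 L.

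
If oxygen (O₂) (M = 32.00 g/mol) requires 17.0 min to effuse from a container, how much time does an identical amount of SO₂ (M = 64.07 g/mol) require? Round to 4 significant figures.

24.05 min

Using Graham's law: t_SO₂/t_O₂ = √(M_SO₂/M_O₂) = √(64.07/32.00) = √2.002 = 1.415.
So the time for SO₂ is 17.0 × 1.415 = 24.05 min.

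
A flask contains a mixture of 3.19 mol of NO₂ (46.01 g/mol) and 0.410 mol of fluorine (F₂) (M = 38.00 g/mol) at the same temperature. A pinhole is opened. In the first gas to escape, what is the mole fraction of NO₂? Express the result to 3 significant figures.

0.876

The effusion rate of species i is ∝ p_i/√M_i ∝ n_i/√M_i.
So x_NO₂ in the escaping gas = (n_NO₂/√M_NO₂) / Σ(n_i/√M_i)
= (3.19/√46.01) / (3.19/√46.01 + 0.410/√38.00) = 0.4703/(0.4703 + 0.06651) = 0.876.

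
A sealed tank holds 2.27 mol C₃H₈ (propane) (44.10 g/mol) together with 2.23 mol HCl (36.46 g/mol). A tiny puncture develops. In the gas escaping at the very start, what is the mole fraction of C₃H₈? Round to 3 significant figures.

Rate_i ∝ x_i/√M_i (Graham's law weighted by mole fraction), so the effusate composition follows n_i/√M_i.
x_C₃H₈(eff) = (n_C₃H₈/√M_C₃H₈) / (n_C₃H₈/√M_C₃H₈ + n_HCl/√M_HCl)
= (2.27/√44.10) / (2.27/√44.10 + 2.23/√36.46) = 0.3418/(0.3418 + 0.3693) = 0.481.

0.481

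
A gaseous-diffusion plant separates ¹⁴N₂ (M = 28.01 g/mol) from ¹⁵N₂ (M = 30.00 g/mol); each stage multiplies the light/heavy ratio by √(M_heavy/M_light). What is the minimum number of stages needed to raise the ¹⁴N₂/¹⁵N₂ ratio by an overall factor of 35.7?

With α = √(30.00/28.01) per stage, ln α = ½ ln(1.07105) = 0.03432.
Need α^N ≥ 35.7 ⇒ N ≥ ln(35.7) / ln α = 3.575 / 0.03432 = 104.18.
Rounding up, N = 105 stages.

105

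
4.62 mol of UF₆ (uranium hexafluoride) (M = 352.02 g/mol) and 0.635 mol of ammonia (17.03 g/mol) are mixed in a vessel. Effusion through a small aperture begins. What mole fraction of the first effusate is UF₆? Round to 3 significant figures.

0.615

The effusion rate of species i is ∝ p_i/√M_i ∝ n_i/√M_i.
x_UF₆(eff) = (n_UF₆/√M_UF₆) / (n_UF₆/√M_UF₆ + n_NH₃/√M_NH₃)
= (4.62/√352.02) / (4.62/√352.02 + 0.635/√17.03) = 0.2462/(0.2462 + 0.1539) = 0.615.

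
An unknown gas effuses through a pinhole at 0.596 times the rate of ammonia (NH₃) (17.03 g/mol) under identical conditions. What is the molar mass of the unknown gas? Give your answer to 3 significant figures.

Since effusion rate ∝ 1/√M, rate_X/rate_NH₃ = √(M_NH₃/M_X).
0.596 = √(17.03/M_X)
M_X = 17.03 / 0.596² = 17.03 / 0.3552 = 47.9 g/mol

47.9 g/mol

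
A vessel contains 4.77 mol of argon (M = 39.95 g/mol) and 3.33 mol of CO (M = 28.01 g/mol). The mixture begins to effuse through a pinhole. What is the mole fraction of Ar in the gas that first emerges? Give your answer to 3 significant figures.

0.545

The effusion rate of species i is ∝ p_i/√M_i ∝ n_i/√M_i.
So x_Ar in the escaping gas = (n_Ar/√M_Ar) / Σ(n_i/√M_i)
= (4.77/√39.95) / (4.77/√39.95 + 3.33/√28.01) = 0.7547/(0.7547 + 0.6292) = 0.545.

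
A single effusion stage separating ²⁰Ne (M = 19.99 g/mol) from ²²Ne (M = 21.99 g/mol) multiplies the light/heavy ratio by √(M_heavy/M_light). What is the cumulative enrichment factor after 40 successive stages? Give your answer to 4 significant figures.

After 40 stages the ratio has grown by (√(21.99/19.99))^40 = (21.99/19.99)^(40/2).
= 1.10005^20 = 6.734.

6.734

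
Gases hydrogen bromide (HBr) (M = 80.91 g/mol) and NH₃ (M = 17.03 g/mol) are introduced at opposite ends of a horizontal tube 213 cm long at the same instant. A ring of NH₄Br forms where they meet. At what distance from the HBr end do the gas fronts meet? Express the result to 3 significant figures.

Graham's law gives d_HBr/d_NH₃ = rate_HBr/rate_NH₃ = √(M_NH₃/M_HBr) = √(17.03/80.91) = 0.4588.
With d_HBr + d_NH₃ = 213 cm, d_NH₃ = 213/(1 + 0.4588) = 146.0 cm.
d_HBr = 213 − 146.0 = 67.0 cm.

67.0 cm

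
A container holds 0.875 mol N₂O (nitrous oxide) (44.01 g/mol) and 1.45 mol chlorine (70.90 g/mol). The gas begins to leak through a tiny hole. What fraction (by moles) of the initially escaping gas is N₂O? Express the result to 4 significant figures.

0.4337

Effusion rate of each component ∝ n_i/√M_i (partial pressure × 1/√M).
x_N₂O(eff) = (n_N₂O/√M_N₂O) / (n_N₂O/√M_N₂O + n_Cl₂/√M_Cl₂)
= (0.875/√44.01) / (0.875/√44.01 + 1.45/√70.90) = 0.1319/(0.1319 + 0.1722) = 0.4337.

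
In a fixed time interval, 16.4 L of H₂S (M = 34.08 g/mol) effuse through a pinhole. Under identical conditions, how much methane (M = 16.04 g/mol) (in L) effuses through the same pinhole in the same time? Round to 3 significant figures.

By Graham's law, rate_CH₄/rate_H₂S = √(M_H₂S/M_CH₄) = √(34.08/16.04) = √2.125 = 1.458.
So the volume for CH₄ is 16.4 × 1.458 = 23.9 L.

23.9 L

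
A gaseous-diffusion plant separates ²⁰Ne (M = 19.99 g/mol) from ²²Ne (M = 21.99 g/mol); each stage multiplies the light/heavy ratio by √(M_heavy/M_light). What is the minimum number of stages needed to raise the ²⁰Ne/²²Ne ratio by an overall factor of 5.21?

35

Per stage α = (21.99/19.99)^(1/2) = 1.10005^0.5, giving ln α = 0.04768.
Need α^N ≥ 5.21 ⇒ N ≥ ln(5.21) / ln α = 1.651 / 0.04768 = 34.62.
So at least 35 stages are needed.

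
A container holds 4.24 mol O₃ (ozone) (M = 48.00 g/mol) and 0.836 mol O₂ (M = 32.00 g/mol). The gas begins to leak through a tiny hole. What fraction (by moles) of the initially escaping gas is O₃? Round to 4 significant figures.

Each component's effusion rate ∝ (its partial pressure)·(1/√M) ∝ n_i/√M_i.
x_O₃(eff) = (n_O₃/√M_O₃) / (n_O₃/√M_O₃ + n_O₂/√M_O₂)
= (4.24/√48.00) / (4.24/√48.00 + 0.836/√32.00) = 0.6120/(0.6120 + 0.1478) = 0.8055.

0.8055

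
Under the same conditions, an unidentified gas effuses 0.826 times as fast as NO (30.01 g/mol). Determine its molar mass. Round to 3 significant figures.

44.0 g/mol

Since effusion rate ∝ 1/√M, rate_X/rate_NO = √(M_NO/M_X).
0.826 = √(30.01/M_X)
M_X = 30.01 / 0.826² = 30.01 / 0.6823 = 44.0 g/mol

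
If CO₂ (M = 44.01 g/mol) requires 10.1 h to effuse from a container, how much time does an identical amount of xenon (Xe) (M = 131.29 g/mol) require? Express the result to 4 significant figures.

From Graham's law, t_Xe/t_CO₂ = √(M_Xe/M_CO₂) = √(131.29/44.01) = √2.983 = 1.727.
So the time for Xe is 10.1 × 1.727 = 17.44 h.

17.44 h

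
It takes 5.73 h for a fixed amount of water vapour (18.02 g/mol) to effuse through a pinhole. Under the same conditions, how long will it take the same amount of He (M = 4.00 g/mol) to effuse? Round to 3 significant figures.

From Graham's law, t_He/t_H₂O = √(M_He/M_H₂O) = √(4.00/18.02) = √0.2220 = 0.4711.
So the time for He is 5.73 × 0.4711 = 2.70 h.

2.70 h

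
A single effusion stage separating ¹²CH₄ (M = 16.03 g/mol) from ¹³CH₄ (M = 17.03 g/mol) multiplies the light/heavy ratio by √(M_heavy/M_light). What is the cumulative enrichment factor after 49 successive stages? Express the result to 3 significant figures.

4.40

The single-stage factor is √(M_heavy/M_light), so 49 stages give [√(17.03/16.03)]^49 = (17.03/16.03)^(49/2).
= 1.06238^(49/2) = 4.40.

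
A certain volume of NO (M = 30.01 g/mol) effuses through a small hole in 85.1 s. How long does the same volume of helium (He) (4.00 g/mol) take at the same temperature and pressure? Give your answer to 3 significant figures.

Since effusion rate ∝ 1/√M, t_He/t_NO = √(M_He/M_NO) = √(4.00/30.01) = √0.1333 = 0.3651.
So the time for He is 85.1 × 0.3651 = 31.1 s.

31.1 s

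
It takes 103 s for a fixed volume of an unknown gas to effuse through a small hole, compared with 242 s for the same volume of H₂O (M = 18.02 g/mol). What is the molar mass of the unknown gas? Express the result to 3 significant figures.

3.26 g/mol

Using Graham's law: t_X/t_H₂O = √(M_X/M_H₂O).
103/242 = 0.4256 = √(M_X/18.02)
M_X = 18.02 × 0.4256² = 18.02 × 0.1812 = 3.26 g/mol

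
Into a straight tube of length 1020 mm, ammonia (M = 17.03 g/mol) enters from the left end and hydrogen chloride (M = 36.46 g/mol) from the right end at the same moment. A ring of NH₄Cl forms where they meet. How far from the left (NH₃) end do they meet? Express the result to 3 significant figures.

Distances travelled in equal time are proportional to diffusion rates, so d_NH₃/d_HCl = √(M_HCl/M_NH₃) = √(36.46/17.03) = 1.463.
With d_NH₃ + d_HCl = 1020 mm, d_HCl = 1020/(1 + 1.463) = 414.1 mm.
d_NH₃ = 1020 − 414.1 = 606 mm.

606 mm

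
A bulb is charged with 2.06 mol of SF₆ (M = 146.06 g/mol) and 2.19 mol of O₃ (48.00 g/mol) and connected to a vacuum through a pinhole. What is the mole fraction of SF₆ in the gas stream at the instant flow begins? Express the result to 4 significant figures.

The effusion rate of species i is ∝ p_i/√M_i ∝ n_i/√M_i.
So x_SF₆ in the escaping gas = (n_SF₆/√M_SF₆) / Σ(n_i/√M_i)
= (2.06/√146.06) / (2.06/√146.06 + 2.19/√48.00) = 0.1705/(0.1705 + 0.3161) = 0.3503.

0.3503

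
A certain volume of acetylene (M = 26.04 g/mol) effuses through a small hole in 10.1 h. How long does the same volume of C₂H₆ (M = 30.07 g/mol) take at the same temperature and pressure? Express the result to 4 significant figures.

Since effusion rate ∝ 1/√M, t_C₂H₆/t_C₂H₂ = √(M_C₂H₆/M_C₂H₂) = √(30.07/26.04) = √1.155 = 1.075.
So the time for C₂H₆ is 10.1 × 1.075 = 10.85 h.

10.85 h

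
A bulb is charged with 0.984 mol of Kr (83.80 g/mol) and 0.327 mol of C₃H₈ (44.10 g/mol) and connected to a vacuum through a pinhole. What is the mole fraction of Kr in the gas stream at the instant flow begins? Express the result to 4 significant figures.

0.6858

Rate_i ∝ x_i/√M_i (Graham's law weighted by mole fraction), so the effusate composition follows n_i/√M_i.
x_Kr(eff) = (n_Kr/√M_Kr) / (n_Kr/√M_Kr + n_C₃H₈/√M_C₃H₈)
= (0.984/√83.80) / (0.984/√83.80 + 0.327/√44.10) = 0.1075/(0.1075 + 0.04924) = 0.6858.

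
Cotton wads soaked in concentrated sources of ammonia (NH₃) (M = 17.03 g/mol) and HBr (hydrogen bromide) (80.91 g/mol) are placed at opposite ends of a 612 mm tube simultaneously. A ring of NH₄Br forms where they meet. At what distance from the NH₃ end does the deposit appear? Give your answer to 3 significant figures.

Distances travelled in equal time are proportional to diffusion rates, so d_NH₃/d_HBr = √(M_HBr/M_NH₃) = √(80.91/17.03) = 2.180.
With d_NH₃ + d_HBr = 612 mm, d_HBr = 612/(1 + 2.180) = 192.5 mm.
d_NH₃ = 612 − 192.5 = 420 mm.

420 mm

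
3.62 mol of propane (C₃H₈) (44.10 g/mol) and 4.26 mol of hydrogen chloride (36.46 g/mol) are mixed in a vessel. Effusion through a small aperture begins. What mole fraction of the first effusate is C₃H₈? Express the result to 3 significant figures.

Rate_i ∝ x_i/√M_i (Graham's law weighted by mole fraction), so the effusate composition follows n_i/√M_i.
Mole fraction of C₃H₈ in the effusate = (n_C₃H₈/√M_C₃H₈) / (n_C₃H₈/√M_C₃H₈ + n_HCl/√M_HCl)
= (3.62/√44.10) / (3.62/√44.10 + 4.26/√36.46) = 0.5451/(0.5451 + 0.7055) = 0.436.

0.436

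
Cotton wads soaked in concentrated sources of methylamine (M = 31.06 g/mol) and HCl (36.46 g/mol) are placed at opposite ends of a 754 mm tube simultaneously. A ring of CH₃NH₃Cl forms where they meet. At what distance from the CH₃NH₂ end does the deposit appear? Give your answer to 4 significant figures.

392.1 mm

The fronts meet when d_CH₃NH₂ + d_HCl = L with d_CH₃NH₂/d_HCl = √(M_HCl/M_CH₃NH₂) (Graham's law). Here √(M_HCl/M_CH₃NH₂) = √(36.46/31.06) = 1.083.
With d_CH₃NH₂ + d_HCl = 754 mm, d_HCl = 754/(1 + 1.083) = 361.9 mm.
d_CH₃NH₂ = 754 − 361.9 = 392.1 mm.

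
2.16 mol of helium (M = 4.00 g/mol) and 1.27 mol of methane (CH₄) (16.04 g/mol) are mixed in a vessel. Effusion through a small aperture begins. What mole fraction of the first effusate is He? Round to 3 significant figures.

Each component's effusion rate ∝ (its partial pressure)·(1/√M) ∝ n_i/√M_i.
Mole fraction of He in the effusate = (n_He/√M_He) / (n_He/√M_He + n_CH₄/√M_CH₄)
= (2.16/√4.00) / (2.16/√4.00 + 1.27/√16.04) = 1.080/(1.080 + 0.3171) = 0.773.

0.773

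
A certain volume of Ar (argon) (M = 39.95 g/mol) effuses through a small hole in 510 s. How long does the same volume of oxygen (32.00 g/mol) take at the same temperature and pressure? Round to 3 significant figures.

456 s

Using Graham's law: t_O₂/t_Ar = √(M_O₂/M_Ar) = √(32.00/39.95) = √0.8010 = 0.8950.
So the time for O₂ is 510 × 0.8950 = 456 s.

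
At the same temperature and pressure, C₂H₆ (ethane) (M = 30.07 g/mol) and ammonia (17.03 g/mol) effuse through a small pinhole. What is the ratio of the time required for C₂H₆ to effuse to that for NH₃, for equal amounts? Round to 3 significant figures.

Using Graham's law: t_C₂H₆/t_NH₃ = √(M_C₂H₆/M_NH₃) = √(30.07/17.03) = √1.766 = 1.33.

1.33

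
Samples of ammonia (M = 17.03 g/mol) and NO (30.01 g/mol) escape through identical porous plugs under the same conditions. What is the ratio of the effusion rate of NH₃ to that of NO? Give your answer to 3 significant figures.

1.33

Since effusion rate ∝ 1/√M, rate_NH₃/rate_NO = √(M_NO/M_NH₃) = √(30.01/17.03) = √1.762 = 1.33.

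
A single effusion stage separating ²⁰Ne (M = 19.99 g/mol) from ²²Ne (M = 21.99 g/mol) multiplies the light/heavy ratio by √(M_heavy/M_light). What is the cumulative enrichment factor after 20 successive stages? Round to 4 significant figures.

Overall factor = α^20 with α = √(21.99/19.99), i.e. (21.99/19.99)^(20/2).
= 1.10005^10 = 2.595.

2.595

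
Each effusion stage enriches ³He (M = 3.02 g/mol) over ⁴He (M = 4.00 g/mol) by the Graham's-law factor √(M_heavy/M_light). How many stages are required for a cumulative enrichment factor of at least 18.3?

Per stage α = (4.00/3.02)^(1/2) = 1.32450^0.5, giving ln α = 0.1405.
Need α^N ≥ 18.3 ⇒ N ≥ ln(18.3) / ln α = 2.907 / 0.1405 = 20.69.
Minimum whole number of stages: N = 21.

21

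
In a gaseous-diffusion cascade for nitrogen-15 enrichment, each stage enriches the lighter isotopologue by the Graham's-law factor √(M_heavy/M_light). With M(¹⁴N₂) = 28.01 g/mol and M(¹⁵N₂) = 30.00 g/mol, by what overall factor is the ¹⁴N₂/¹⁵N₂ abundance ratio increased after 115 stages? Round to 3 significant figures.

51.8

Each stage multiplies the ratio by α = √(30.00/28.01), so after 115 stages the overall factor is α^115 = (30.00/28.01)^(115/2).
= 1.07105^(115/2) = 51.8.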